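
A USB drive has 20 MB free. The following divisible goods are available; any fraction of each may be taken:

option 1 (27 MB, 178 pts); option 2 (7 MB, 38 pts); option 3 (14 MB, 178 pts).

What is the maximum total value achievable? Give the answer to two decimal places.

217.56

Take in order of value per unit:
- option 3 (178/14 per unit): all 14 → value 178, running total 178.00
- option 1 (178/27 per unit): 6 of 27 → value 6×178/27 = 39.5556, running total 217.56
Total 217.56.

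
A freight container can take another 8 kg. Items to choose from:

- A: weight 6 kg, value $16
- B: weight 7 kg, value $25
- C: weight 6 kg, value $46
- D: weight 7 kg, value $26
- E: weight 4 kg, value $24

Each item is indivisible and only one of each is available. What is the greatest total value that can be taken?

Check high-value combinations within 8 kg:
- C: weight 6, value 46
- D: weight 7, value 26
- B: weight 7, value 25
- E: weight 4, value 24
- A: weight 6, value 16
Best: $46.

$46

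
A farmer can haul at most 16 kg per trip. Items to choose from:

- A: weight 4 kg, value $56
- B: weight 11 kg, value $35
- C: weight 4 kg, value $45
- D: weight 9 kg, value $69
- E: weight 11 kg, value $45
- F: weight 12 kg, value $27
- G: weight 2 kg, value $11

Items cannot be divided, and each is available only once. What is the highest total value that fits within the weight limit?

Check high-value combinations within 16 kg:
- A+D+G: weight 4+9+2=15, value 56+69+11=136
- A+D: weight 4+9=13, value 56+69=125
- C+D+G: weight 4+9+2=15, value 45+69+11=125
- C+D: weight 4+9=13, value 45+69=114
- A+C+G: weight 4+4+2=10, value 56+45+11=112
Best: $136.

$136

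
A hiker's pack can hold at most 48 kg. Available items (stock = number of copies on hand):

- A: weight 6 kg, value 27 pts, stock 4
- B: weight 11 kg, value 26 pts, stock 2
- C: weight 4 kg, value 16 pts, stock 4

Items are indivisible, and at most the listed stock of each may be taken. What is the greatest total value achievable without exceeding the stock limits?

Best selections within weight 48 and stock limits:
- 4×A + 1×B + 3×C: weight 47, value 182
- 4×A + 4×C: weight 40, value 172
Best: 182 pts.

182 pts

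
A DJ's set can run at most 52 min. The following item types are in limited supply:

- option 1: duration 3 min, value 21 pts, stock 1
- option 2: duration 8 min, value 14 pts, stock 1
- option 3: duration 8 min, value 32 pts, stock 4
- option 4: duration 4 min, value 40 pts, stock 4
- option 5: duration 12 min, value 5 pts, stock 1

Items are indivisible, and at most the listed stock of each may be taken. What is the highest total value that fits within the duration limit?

Best selections within duration 52 and stock limits:
- 1×option 1 + 4×option 3 + 4×option 4: duration 51, value 309
- 1×option 1 + 1×option 2 + 3×option 3 + 4×option 4: duration 51, value 291
- 4×option 3 + 4×option 4: duration 48, value 288
Best: 309 pts.

309 pts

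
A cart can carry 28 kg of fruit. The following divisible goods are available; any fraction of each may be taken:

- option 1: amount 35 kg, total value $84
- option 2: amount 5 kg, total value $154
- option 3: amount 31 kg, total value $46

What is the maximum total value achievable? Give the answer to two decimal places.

209.20

Take in order of value per unit:
- option 2 (154/5 per unit): all 5 → value 154, running total 154.00
- option 1 (84/35 per unit): 23 of 35 → value 23×84/35 = 55.2000, running total 209.20
Total 209.20.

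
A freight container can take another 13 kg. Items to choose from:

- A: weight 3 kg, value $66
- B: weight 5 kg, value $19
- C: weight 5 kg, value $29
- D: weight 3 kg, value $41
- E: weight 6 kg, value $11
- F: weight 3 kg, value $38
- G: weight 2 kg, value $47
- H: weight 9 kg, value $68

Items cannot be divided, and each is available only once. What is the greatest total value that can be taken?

$192

Check high-value combinations within 13 kg:
- A+D+F+G: weight 3+3+3+2=11, value 66+41+38+47=192
- A+C+D+G: weight 3+5+3+2=13, value 66+29+41+47=183
- A+C+F+G: weight 3+5+3+2=13, value 66+29+38+47=180
- A+B+D+G: weight 3+5+3+2=13, value 66+19+41+47=173
Best: $192.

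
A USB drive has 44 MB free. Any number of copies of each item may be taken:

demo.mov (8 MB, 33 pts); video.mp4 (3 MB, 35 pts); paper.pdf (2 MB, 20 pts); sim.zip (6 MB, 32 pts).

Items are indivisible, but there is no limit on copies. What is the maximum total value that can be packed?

510 pts

Best value-per-unit is video.mp4 at 35/3; filling with it alone gives 14×35 = 490.
Optimal mix: 14×video.mp4 + 1×paper.pdf → size 44, value 510.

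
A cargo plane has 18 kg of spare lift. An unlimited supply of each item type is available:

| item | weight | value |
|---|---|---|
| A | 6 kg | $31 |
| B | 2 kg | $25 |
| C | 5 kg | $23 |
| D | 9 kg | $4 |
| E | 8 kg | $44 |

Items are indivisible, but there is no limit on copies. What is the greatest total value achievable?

$225

Best value-per-unit is B at 25/2, and filling with it alone uses weight 9×2=18. No mix of the others beats 9×25 = 225.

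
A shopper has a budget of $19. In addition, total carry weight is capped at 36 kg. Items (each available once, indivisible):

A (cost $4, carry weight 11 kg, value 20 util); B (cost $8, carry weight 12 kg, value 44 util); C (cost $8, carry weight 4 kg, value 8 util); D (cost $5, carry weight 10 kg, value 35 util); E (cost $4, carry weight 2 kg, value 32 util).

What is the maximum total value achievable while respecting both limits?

Feasible sets respecting both limits:
- B+D+E: cost 17, carry weight 24, value 111
- A+B+D: cost 17, carry weight 33, value 99
- A+B+E: cost 16, carry weight 25, value 96
- A+D+E: cost 13, carry weight 23, value 87
Best: 111 util.

111 util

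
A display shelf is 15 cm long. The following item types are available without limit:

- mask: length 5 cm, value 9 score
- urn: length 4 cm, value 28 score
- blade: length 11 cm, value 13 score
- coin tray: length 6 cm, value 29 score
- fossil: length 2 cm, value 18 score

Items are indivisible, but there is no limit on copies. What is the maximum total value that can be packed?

126 score

Best value-per-unit is fossil at 18/2, and filling with it alone uses length 7×2=14. No mix of the others beats 7×18 = 126.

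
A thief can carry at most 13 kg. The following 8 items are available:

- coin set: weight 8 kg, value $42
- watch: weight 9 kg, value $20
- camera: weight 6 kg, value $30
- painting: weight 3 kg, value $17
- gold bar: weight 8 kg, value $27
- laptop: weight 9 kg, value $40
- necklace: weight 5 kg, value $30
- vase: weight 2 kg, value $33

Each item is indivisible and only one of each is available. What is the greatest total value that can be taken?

This is a 0/1 knapsack; check combinations near the capacity.
- camera+necklace+vase: weight 6+5+2=13, value 30+30+33=93
- coin set+painting+vase: weight 8+3+2=13, value 42+17+33=92
- painting+necklace+vase: weight 3+5+2=10, value 17+30+33=80
- camera+painting+vase: weight 6+3+2=11, value 30+17+33=80
- painting+gold bar+vase: weight 3+8+2=13, value 17+27+33=77
Best: $93.

$93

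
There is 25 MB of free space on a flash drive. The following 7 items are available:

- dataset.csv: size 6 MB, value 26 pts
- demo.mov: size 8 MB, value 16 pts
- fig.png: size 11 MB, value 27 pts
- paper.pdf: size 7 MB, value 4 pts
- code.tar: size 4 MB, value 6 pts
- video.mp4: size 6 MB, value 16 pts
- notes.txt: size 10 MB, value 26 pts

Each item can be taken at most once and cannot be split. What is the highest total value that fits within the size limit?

69 pts

Check high-value combinations within 25 MB:
- dataset.csv+fig.png+video.mp4: size 6+11+6=23, value 26+27+16=69
- dataset.csv+demo.mov+fig.png: size 6+8+11=25, value 26+16+27=69
- dataset.csv+video.mp4+notes.txt: size 6+6+10=22, value 26+16+26=68
- dataset.csv+demo.mov+notes.txt: size 6+8+10=24, value 26+16+26=68
Best: 69 pts.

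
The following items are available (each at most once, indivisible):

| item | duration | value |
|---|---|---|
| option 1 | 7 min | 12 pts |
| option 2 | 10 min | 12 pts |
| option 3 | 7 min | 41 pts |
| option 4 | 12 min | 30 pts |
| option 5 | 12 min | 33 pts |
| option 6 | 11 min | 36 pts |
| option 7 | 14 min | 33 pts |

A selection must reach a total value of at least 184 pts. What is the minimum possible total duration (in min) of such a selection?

63

Subsets with value ≥ 184, sorted by total duration:
- option 1+option 3+option 4+option 5+option 6+option 7: duration 63, value 185
- option 2+option 3+option 4+option 5+option 6+option 7: duration 66, value 185
- option 1+option 2+option 3+option 4+option 5+option 6+option 7: duration 73, value 197
Minimum duration: 63 min.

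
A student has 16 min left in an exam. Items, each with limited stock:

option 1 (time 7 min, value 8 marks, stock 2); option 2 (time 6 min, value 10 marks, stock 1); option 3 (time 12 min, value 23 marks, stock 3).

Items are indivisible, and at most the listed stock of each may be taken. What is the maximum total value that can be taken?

Best selections within time 16 and stock limits:
- 1×option 3: time 12, value 23
- 1×option 1 + 1×option 2: time 13, value 18
Best: 23 marks.

23 marks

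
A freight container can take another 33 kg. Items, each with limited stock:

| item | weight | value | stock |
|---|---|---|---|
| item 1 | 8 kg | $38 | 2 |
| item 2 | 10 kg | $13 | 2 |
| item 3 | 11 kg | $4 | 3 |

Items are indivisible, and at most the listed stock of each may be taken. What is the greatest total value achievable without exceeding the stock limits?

Best selections within weight 33 and stock limits:
- 2×item 1 + 1×item 2: weight 26, value 89
- 2×item 1 + 1×item 3: weight 27, value 80
- 2×item 1: weight 16, value 76
Best: $89.

$89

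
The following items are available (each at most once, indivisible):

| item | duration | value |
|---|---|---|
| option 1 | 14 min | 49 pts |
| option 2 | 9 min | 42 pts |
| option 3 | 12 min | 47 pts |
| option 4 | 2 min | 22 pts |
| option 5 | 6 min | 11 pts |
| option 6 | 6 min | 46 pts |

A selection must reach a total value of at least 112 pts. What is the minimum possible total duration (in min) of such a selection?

20

Subsets with value ≥ 112, sorted by total duration:
- option 3+option 4+option 6: duration 20, value 115
- option 1+option 4+option 6: duration 22, value 117
- option 2+option 4+option 5+option 6: duration 23, value 121
- option 1+option 2+option 4: duration 25, value 113
Minimum duration: 20 min.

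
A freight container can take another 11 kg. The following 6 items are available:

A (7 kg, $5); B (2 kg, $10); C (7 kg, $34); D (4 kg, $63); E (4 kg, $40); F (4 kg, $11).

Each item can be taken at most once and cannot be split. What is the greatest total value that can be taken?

$113

Check high-value combinations within 11 kg:
- B+D+E: weight 2+4+4=10, value 10+63+40=113
- D+E: weight 4+4=8, value 63+40=103
- C+D: weight 7+4=11, value 34+63=97
Best: $113.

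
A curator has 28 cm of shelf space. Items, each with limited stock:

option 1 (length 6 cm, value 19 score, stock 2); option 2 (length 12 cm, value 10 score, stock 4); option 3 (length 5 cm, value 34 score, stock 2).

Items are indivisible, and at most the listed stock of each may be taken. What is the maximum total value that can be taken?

106 score

Top feasible selections:
- 2×option 1 + 2×option 3: length 22, value 106
- 1×option 1 + 1×option 2 + 2×option 3: length 28, value 97
Best: 106 score.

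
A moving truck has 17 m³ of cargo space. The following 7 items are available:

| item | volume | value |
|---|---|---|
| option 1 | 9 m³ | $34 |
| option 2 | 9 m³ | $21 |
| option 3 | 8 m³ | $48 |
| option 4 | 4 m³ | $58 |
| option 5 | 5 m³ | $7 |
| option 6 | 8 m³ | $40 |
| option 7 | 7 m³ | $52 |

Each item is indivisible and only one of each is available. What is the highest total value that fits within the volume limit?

Check high-value combinations within 17 m³:
- option 4+option 5+option 7: volume 4+5+7=16, value 58+7+52=117
- option 3+option 4+option 5: volume 8+4+5=17, value 48+58+7=113
- option 4+option 7: volume 4+7=11, value 58+52=110
- option 3+option 4: volume 8+4=12, value 48+58=106
Best: $117.

$117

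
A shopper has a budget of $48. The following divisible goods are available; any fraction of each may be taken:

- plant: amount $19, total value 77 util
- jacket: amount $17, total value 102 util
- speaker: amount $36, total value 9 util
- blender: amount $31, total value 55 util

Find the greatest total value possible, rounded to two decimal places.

200.29

Take in order of value per unit:
- jacket (102/17 per unit): all 17 → value 102, running total 102.00
- plant (77/19 per unit): all 19 → value 77, running total 179.00
- blender (55/31 per unit): 12 of 31 → value 12×55/31 = 21.2903, running total 200.29
Total 200.29.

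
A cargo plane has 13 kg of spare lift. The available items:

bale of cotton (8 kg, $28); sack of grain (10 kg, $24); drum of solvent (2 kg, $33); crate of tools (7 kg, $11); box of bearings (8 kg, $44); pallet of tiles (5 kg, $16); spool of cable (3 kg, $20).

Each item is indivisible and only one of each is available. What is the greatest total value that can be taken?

Check high-value combinations within 13 kg:
- drum of solvent+box of bearings+spool of cable: weight 2+8+3=13, value 33+44+20=97
- bale of cotton+drum of solvent+spool of cable: weight 8+2+3=13, value 28+33+20=81
- drum of solvent+box of bearings: weight 2+8=10, value 33+44=77
Best: $97.

$97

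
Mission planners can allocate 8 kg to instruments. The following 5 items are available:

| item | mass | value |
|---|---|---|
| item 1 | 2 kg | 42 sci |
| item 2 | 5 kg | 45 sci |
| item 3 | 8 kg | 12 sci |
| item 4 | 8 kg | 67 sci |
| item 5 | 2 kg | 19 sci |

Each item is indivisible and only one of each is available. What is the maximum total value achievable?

87 sci

Check high-value combinations within 8 kg:
- item 1+item 2: mass 2+5=7, value 42+45=87
- item 4: mass 8, value 67
- item 2+item 5: mass 5+2=7, value 45+19=64
- item 1+item 5: mass 2+2=4, value 42+19=61
- item 2: mass 5, value 45
Best: 87 sci.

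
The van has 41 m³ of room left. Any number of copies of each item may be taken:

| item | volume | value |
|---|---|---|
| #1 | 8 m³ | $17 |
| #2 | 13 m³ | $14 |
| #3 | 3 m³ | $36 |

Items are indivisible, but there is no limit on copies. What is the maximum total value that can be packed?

$468

Best value-per-unit is #3 at 36/3, and filling with it alone uses volume 13×3=39. No mix of the others beats 13×36 = 468.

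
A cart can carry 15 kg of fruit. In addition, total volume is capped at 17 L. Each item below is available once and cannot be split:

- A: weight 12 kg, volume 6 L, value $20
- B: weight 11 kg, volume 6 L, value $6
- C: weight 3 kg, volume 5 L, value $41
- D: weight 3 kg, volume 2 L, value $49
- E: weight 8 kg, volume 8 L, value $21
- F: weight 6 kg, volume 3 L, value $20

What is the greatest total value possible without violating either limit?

$111

Feasible sets respecting both limits:
- C+D+E: weight 14, volume 15, value 111
- C+D+F: weight 12, volume 10, value 110
- C+D: weight 6, volume 7, value 90
- D+E: weight 11, volume 10, value 70
Best: $111.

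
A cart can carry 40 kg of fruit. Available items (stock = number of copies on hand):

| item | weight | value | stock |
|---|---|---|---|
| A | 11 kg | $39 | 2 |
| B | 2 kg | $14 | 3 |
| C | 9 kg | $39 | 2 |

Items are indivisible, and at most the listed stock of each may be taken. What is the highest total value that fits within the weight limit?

$159

Best selections within weight 40 and stock limits:
- 1×A + 3×B + 2×C: weight 35, value 159
- 2×A + 3×B + 1×C: weight 37, value 159
Best: $159.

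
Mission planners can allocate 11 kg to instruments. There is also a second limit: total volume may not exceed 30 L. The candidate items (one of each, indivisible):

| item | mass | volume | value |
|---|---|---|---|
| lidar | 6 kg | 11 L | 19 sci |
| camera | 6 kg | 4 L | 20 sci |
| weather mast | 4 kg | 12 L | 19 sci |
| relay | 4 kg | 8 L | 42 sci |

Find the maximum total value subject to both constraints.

Feasible sets respecting both limits:
- camera+relay: mass 10, volume 12, value 62
- lidar+relay: mass 10, volume 19, value 61
- weather mast+relay: mass 8, volume 20, value 61
- relay: mass 4, volume 8, value 42
Best: 62 sci.

62 sci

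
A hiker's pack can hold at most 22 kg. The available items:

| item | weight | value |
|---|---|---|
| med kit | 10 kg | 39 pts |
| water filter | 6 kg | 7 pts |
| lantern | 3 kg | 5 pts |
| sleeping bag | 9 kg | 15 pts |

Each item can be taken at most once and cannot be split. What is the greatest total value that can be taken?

Check high-value combinations within 22 kg:
- med kit+lantern+sleeping bag: weight 10+3+9=22, value 39+5+15=59
- med kit+sleeping bag: weight 10+9=19, value 39+15=54
- med kit+water filter+lantern: weight 10+6+3=19, value 39+7+5=51
- med kit+water filter: weight 10+6=16, value 39+7=46
- med kit+lantern: weight 10+3=13, value 39+5=44
Best: 59 pts.

59 pts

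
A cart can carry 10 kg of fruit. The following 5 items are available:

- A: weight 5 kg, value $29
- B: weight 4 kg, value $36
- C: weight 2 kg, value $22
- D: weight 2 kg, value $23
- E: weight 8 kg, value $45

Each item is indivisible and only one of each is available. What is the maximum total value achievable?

This is a 0/1 knapsack; check combinations near the capacity.
- B+C+D: weight 4+2+2=8, value 36+22+23=81
- A+C+D: weight 5+2+2=9, value 29+22+23=74
- D+E: weight 2+8=10, value 23+45=68
- C+E: weight 2+8=10, value 22+45=67
Best: $81.

$81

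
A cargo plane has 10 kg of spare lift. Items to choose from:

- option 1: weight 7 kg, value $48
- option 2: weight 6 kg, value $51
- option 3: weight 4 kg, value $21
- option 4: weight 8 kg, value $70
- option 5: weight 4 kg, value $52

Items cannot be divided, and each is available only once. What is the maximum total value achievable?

$103

Check high-value combinations within 10 kg:
- option 2+option 5: weight 6+4=10, value 51+52=103
- option 3+option 5: weight 4+4=8, value 21+52=73
- option 2+option 3: weight 6+4=10, value 51+21=72
Best: $103.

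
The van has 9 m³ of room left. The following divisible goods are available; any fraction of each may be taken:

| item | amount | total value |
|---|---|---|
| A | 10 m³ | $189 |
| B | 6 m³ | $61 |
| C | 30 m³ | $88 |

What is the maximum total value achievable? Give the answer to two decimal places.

170.10

Take in order of value per unit:
- A (189/10 per unit): 9 of 10 → value 9×189/10 = 170.1000, running total 170.10
Total 170.10.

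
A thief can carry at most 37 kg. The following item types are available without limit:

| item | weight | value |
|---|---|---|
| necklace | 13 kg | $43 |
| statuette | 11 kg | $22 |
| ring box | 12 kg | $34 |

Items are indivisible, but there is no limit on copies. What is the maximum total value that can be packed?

Best value-per-unit is necklace at 43/13; filling with it alone gives 2×43 = 86.
Optimal mix: 1×necklace + 2×ring box → weight 37, value 111.

$111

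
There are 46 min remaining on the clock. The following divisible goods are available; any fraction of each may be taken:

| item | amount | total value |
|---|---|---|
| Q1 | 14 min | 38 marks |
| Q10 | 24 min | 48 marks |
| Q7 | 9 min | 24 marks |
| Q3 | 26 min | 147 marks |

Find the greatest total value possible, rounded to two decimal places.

Take in order of value per unit:
- Q3 (147/26 per unit): all 26 → value 147, running total 147.00
- Q1 (38/14 per unit): all 14 → value 38, running total 185.00
- Q7 (24/9 per unit): 6 of 9 → value 6×24/9 = 16.0000, running total 201.00
Total 201.00.

201.00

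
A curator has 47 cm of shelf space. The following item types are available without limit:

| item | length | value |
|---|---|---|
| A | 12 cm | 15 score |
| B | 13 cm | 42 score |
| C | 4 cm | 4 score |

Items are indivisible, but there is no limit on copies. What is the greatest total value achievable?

134 score

Best value-per-unit is B at 42/13; filling with it alone gives 3×42 = 126.
Optimal mix: 3×B + 2×C → length 47, value 134.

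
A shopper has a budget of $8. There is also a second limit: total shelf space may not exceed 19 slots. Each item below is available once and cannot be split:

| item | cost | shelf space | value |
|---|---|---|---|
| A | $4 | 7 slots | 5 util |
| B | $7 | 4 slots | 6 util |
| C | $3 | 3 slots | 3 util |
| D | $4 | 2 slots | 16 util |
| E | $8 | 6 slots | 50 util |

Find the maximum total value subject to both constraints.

50 util

Feasible sets respecting both limits:
- E: cost 8, shelf space 6, value 50
- A+D: cost 8, shelf space 9, value 21
- C+D: cost 7, shelf space 5, value 19
Best: 50 util.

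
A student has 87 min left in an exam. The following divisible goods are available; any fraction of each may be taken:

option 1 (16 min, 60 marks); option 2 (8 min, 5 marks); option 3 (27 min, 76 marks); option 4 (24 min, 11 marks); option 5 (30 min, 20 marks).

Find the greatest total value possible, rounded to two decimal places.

163.75

Take in order of value per unit:
- option 1 (60/16 per unit): all 16 → value 60, running total 60.00
- option 3 (76/27 per unit): all 27 → value 76, running total 136.00
- option 5 (20/30 per unit): all 30 → value 20, running total 156.00
- option 2 (5/8 per unit): all 8 → value 5, running total 161.00
- option 4 (11/24 per unit): 6 of 24 → value 6×11/24 = 2.7500, running total 163.75
Total 163.75.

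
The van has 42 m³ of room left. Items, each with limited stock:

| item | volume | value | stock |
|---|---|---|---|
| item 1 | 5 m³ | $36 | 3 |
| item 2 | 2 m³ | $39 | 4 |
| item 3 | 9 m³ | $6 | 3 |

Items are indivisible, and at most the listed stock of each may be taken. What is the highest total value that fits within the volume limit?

$276

Top feasible selections:
- 3×item 1 + 4×item 2 + 2×item 3: volume 41, value 276
- 3×item 1 + 4×item 2 + 1×item 3: volume 32, value 270
- 3×item 1 + 4×item 2: volume 23, value 264
Best: $276.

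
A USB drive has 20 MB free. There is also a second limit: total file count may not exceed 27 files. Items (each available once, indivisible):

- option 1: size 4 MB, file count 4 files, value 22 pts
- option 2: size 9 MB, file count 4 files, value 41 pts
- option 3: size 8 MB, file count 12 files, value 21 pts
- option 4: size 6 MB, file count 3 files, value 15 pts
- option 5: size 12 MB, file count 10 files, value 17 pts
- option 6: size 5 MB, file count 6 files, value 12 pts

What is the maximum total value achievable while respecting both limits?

78 pts

Feasible sets respecting both limits:
- option 1+option 2+option 4: size 19, file count 11, value 78
- option 1+option 2+option 6: size 18, file count 14, value 75
- option 2+option 4+option 6: size 20, file count 13, value 68
Best: 78 pts.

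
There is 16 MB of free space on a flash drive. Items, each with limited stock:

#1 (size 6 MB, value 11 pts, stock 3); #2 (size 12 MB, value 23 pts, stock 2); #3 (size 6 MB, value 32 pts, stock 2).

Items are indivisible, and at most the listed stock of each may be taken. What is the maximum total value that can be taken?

Top feasible selections:
- 2×#3: size 12, value 64
- 1×#1 + 1×#3: size 12, value 43
- 1×#3: size 6, value 32
- 1×#2: size 12, value 23
Best: 64 pts.

64 pts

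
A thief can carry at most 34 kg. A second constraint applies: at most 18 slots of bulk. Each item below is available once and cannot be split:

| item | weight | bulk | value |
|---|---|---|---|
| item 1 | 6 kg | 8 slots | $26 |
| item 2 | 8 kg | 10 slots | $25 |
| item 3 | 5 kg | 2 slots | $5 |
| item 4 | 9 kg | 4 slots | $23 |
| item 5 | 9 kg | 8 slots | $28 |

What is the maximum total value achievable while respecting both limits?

Feasible sets respecting both limits:
- item 1+item 3+item 5: weight 20, bulk 18, value 59
- item 3+item 4+item 5: weight 23, bulk 14, value 56
- item 1+item 3+item 4: weight 20, bulk 14, value 54
- item 1+item 5: weight 15, bulk 16, value 54
Best: $59.

$59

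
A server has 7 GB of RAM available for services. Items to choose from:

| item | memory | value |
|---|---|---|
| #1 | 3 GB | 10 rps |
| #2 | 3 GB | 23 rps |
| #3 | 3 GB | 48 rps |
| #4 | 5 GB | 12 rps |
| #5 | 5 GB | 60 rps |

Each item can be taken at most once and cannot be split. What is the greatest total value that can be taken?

Check high-value combinations within 7 GB:
- #2+#3: memory 3+3=6, value 23+48=71
- #5: memory 5, value 60
- #1+#3: memory 3+3=6, value 10+48=58
- #3: memory 3, value 48
- #1+#2: memory 3+3=6, value 10+23=33
Best: 71 rps.

71 rps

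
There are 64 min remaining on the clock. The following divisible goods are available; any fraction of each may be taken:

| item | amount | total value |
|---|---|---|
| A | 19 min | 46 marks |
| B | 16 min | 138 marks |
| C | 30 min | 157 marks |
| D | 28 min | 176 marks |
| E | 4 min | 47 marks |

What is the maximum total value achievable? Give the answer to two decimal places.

444.73

Take in order of value per unit:
- E (47/4 per unit): all 4 → value 47, running total 47.00
- B (138/16 per unit): all 16 → value 138, running total 185.00
- D (176/28 per unit): all 28 → value 176, running total 361.00
- C (157/30 per unit): 16 of 30 → value 16×157/30 = 83.7333, running total 444.73
Total 444.73.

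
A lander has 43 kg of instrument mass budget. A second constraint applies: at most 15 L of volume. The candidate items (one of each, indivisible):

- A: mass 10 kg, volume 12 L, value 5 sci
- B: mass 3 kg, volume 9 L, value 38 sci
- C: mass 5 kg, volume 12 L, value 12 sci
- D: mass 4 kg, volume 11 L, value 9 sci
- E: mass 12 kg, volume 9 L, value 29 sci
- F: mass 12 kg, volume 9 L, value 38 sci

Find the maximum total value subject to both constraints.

Feasible sets respecting both limits:
- B: mass 3, volume 9, value 38
- F: mass 12, volume 9, value 38
- E: mass 12, volume 9, value 29
- C: mass 5, volume 12, value 12
Best: 38 sci.

38 sci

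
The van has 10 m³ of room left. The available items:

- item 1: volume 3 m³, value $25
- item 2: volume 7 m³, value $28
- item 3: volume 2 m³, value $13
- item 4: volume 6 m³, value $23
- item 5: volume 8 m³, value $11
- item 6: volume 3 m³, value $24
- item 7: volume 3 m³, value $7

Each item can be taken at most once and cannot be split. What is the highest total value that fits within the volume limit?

$62

Check high-value combinations within 10 m³:
- item 1+item 3+item 6: volume 3+2+3=8, value 25+13+24=62
- item 1+item 6+item 7: volume 3+3+3=9, value 25+24+7=56
- item 1+item 2: volume 3+7=10, value 25+28=53
- item 2+item 6: volume 7+3=10, value 28+24=52
Best: $62.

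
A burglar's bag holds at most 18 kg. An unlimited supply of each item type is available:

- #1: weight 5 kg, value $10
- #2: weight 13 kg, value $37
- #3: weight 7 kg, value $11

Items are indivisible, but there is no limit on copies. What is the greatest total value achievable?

Best value-per-unit is #2 at 37/13; filling with it alone gives 1×37 = 37.
Optimal mix: 1×#1 + 1×#2 → weight 18, value 47.

$47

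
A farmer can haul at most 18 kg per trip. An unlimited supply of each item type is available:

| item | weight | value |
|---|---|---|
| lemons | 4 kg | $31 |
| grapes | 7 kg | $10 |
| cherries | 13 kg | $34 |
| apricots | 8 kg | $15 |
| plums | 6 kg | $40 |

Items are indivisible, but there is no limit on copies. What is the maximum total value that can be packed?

Best value-per-unit is lemons at 31/4; filling with it alone gives 4×31 = 124.
Optimal mix: 3×lemons + 1×plums → weight 18, value 133.

$133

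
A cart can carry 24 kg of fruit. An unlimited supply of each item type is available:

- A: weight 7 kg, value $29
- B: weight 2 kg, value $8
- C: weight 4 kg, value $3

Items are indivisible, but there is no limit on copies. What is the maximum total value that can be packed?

$98

Best value-per-unit is A at 29/7; filling with it alone gives 3×29 = 87.
Optimal mix: 2×A + 5×B → weight 24, value 98.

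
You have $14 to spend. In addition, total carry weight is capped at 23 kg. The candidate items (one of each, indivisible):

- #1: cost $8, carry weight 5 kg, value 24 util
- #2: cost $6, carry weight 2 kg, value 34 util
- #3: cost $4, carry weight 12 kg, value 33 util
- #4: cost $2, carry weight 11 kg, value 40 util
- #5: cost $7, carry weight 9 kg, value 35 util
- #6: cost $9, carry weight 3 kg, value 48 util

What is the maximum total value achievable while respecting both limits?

Feasible sets respecting both limits:
- #4+#6: cost 11, carry weight 14, value 88
- #3+#6: cost 13, carry weight 15, value 81
- #4+#5: cost 9, carry weight 20, value 75
- #2+#4: cost 8, carry weight 13, value 74
Best: 88 util.

88 util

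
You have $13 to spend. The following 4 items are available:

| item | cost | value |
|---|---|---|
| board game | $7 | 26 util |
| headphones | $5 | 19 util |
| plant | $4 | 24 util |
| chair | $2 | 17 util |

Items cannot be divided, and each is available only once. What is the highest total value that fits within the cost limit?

67 util

Check high-value combinations within $13:
- board game+plant+chair: cost 7+4+2=13, value 26+24+17=67
- headphones+plant+chair: cost 5+4+2=11, value 19+24+17=60
- board game+plant: cost 7+4=11, value 26+24=50
- board game+headphones: cost 7+5=12, value 26+19=45
- headphones+plant: cost 5+4=9, value 19+24=43
Best: 67 util.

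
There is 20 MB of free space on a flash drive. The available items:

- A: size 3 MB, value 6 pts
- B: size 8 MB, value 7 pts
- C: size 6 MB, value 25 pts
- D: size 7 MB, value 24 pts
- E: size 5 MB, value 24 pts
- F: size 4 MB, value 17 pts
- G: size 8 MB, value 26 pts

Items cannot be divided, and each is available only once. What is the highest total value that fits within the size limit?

75 pts

Check high-value combinations within 20 MB:
- C+E+G: size 6+5+8=19, value 25+24+26=75
- D+E+G: size 7+5+8=20, value 24+24+26=74
- C+D+E: size 6+7+5=18, value 25+24+24=73
Best: 75 pts.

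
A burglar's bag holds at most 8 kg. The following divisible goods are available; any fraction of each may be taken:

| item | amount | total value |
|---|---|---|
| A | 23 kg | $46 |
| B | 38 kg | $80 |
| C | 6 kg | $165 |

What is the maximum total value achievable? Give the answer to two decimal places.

169.21

Take in order of value per unit:
- C (165/6 per unit): all 6 → value 165, running total 165.00
- B (80/38 per unit): 2 of 38 → value 2×80/38 = 4.2105, running total 169.21
Total 169.21.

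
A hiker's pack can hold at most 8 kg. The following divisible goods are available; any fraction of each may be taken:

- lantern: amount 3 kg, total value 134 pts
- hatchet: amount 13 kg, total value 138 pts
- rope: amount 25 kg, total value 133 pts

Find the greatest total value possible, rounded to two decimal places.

Take in order of value per unit:
- lantern (134/3 per unit): all 3 → value 134, running total 134.00
- hatchet (138/13 per unit): 5 of 13 → value 5×138/13 = 53.0769, running total 187.08
Total 187.08.

187.08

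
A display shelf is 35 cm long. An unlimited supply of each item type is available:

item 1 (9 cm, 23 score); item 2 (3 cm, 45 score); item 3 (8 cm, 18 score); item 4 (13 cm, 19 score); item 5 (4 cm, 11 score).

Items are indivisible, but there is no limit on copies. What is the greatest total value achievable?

495 score

Best value-per-unit is item 2 at 45/3, and filling with it alone uses length 11×3=33. No mix of the others beats 11×45 = 495.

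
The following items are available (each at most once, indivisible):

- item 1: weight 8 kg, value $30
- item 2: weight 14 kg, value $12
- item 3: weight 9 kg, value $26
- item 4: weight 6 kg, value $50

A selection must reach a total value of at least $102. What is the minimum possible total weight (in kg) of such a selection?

Subsets with value ≥ 102, sorted by total weight:
- item 1+item 3+item 4: weight 23, value 106
- item 1+item 2+item 3+item 4: weight 37, value 118
Minimum weight: 23 kg.

23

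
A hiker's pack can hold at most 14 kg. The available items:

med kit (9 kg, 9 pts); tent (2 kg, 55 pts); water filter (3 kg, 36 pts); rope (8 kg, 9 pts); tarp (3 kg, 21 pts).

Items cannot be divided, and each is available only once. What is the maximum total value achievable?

112 pts

This is a 0/1 knapsack; check combinations near the capacity.
- tent+water filter+tarp: weight 2+3+3=8, value 55+36+21=112
- tent+water filter+rope: weight 2+3+8=13, value 55+36+9=100
- med kit+tent+water filter: weight 9+2+3=14, value 9+55+36=100
- tent+water filter: weight 2+3=5, value 55+36=91
- tent+rope+tarp: weight 2+8+3=13, value 55+9+21=85
Best: 112 pts.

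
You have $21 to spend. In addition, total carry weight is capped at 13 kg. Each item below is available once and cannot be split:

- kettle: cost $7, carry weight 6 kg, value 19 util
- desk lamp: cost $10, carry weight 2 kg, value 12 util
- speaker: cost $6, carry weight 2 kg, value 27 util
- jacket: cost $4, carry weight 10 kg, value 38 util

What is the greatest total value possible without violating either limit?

Feasible sets respecting both limits:
- speaker+jacket: cost 10, carry weight 12, value 65
- desk lamp+jacket: cost 14, carry weight 12, value 50
- kettle+speaker: cost 13, carry weight 8, value 46
- desk lamp+speaker: cost 16, carry weight 4, value 39
Best: 65 util.

65 util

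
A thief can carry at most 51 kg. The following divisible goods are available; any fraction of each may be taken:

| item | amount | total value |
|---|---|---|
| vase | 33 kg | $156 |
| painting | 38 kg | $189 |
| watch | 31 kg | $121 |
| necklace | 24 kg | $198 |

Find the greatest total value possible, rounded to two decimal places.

332.29

Take in order of value per unit:
- necklace (198/24 per unit): all 24 → value 198, running total 198.00
- painting (189/38 per unit): 27 of 38 → value 27×189/38 = 134.2895, running total 332.29
Total 332.29.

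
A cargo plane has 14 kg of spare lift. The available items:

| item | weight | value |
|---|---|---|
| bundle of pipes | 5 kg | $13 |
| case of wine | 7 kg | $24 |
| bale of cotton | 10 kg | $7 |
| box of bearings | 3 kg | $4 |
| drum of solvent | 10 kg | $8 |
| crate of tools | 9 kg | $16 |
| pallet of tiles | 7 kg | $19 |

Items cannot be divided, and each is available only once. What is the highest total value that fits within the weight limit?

Check high-value combinations within 14 kg:
- case of wine+pallet of tiles: weight 7+7=14, value 24+19=43
- bundle of pipes+case of wine: weight 5+7=12, value 13+24=37
- bundle of pipes+pallet of tiles: weight 5+7=12, value 13+19=32
- bundle of pipes+crate of tools: weight 5+9=14, value 13+16=29
- case of wine+box of bearings: weight 7+3=10, value 24+4=28
Best: $43.

$43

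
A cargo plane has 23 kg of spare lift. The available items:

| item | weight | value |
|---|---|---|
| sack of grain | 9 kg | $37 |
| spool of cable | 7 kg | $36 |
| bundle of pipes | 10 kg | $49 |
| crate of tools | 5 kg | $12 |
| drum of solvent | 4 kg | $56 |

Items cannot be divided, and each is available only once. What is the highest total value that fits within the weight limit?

$142

Check high-value combinations within 23 kg:
- sack of grain+bundle of pipes+drum of solvent: weight 9+10+4=23, value 37+49+56=142
- spool of cable+bundle of pipes+drum of solvent: weight 7+10+4=21, value 36+49+56=141
- sack of grain+spool of cable+drum of solvent: weight 9+7+4=20, value 37+36+56=129
Best: $142.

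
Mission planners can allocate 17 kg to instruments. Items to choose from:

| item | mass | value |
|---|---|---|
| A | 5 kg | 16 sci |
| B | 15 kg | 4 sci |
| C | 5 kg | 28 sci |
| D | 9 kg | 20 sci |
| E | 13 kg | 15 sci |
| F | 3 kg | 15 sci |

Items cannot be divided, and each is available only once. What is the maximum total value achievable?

63 sci

Check high-value combinations within 17 kg:
- C+D+F: mass 5+9+3=17, value 28+20+15=63
- A+C+F: mass 5+5+3=13, value 16+28+15=59
- A+D+F: mass 5+9+3=17, value 16+20+15=51
Best: 63 sci.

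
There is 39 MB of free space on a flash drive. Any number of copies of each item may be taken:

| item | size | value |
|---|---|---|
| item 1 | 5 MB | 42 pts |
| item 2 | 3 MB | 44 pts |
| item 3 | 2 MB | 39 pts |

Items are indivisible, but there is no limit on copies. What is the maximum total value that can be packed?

Best value-per-unit is item 3 at 39/2; filling with it alone gives 19×39 = 741.
Optimal mix: 1×item 2 + 18×item 3 → size 39, value 746.

746 pts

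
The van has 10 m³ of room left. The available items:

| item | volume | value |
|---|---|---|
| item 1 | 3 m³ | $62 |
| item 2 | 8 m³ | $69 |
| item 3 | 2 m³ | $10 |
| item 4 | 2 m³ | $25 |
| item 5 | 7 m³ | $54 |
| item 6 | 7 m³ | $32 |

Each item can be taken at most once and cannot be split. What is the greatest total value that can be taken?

Check high-value combinations within 10 m³:
- item 1+item 5: volume 3+7=10, value 62+54=116
- item 1+item 3+item 4: volume 3+2+2=7, value 62+10+25=97
- item 2+item 4: volume 8+2=10, value 69+25=94
- item 1+item 6: volume 3+7=10, value 62+32=94
- item 1+item 4: volume 3+2=5, value 62+25=87
Best: $116.

$116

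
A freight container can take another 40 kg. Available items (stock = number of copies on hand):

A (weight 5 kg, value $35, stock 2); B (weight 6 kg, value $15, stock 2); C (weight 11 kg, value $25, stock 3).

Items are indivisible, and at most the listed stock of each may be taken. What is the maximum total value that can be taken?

Best selections within weight 40 and stock limits:
- 2×A + 1×B + 2×C: weight 38, value 135
- 2×A + 2×B + 1×C: weight 33, value 125
- 2×A + 2×C: weight 32, value 120
Best: $135.

$135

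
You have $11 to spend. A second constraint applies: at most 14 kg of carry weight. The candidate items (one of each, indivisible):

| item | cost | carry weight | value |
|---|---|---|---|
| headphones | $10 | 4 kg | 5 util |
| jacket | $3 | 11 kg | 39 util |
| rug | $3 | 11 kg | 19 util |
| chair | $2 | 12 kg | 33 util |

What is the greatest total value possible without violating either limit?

Feasible sets respecting both limits:
- jacket: cost 3, carry weight 11, value 39
- chair: cost 2, carry weight 12, value 33
- rug: cost 3, carry weight 11, value 19
Best: 39 util.

39 util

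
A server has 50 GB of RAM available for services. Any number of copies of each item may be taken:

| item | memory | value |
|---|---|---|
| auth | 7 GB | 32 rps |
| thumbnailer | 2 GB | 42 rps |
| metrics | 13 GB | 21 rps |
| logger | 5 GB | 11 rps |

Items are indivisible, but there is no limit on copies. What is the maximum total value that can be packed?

1050 rps

Best value-per-unit is thumbnailer at 42/2, and filling with it alone uses memory 25×2=50. No mix of the others beats 25×42 = 1050.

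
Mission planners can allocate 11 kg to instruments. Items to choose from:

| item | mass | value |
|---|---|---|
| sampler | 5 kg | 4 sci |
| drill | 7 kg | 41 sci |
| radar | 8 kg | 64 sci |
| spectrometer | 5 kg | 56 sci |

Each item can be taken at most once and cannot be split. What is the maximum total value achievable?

64 sci

This is a 0/1 knapsack; check combinations near the capacity.
- radar: mass 8, value 64
- sampler+spectrometer: mass 5+5=10, value 4+56=60
- spectrometer: mass 5, value 56
- drill: mass 7, value 41
Best: 64 sci.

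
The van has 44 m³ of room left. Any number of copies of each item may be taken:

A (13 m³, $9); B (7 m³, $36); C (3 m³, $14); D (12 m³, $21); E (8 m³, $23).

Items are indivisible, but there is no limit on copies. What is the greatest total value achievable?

$222

Best value-per-unit is B at 36/7; filling with it alone gives 6×36 = 216.
Optimal mix: 5×B + 3×C → volume 44, value 222.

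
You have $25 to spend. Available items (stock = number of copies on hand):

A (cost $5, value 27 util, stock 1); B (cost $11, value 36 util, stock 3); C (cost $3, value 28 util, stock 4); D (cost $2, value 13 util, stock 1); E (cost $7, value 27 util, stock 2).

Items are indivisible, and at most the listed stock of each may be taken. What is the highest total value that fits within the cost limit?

Top feasible selections:
- 1×A + 4×C + 1×E: cost 24, value 166
- 1×B + 4×C + 1×D: cost 25, value 161
- 1×A + 4×C + 1×D: cost 19, value 152
Best: 166 util.

166 util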